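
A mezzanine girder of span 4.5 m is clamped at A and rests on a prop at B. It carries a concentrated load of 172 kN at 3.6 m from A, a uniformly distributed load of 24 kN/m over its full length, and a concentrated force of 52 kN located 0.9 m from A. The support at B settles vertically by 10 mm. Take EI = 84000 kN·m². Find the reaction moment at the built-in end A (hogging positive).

Choose R_B as the redundant. The primary structure is the cantilever fixed at A.
Primary-structure tip deflection at B by superposition:
  point load 172 at a = 3.6: Pa²(3L − a)/(6EI) = 3678/EI
  UDL 24: wL⁴/(8EI) = 1230/EI
  point load 52 at a = 0.9: Pa²(3L − a)/(6EI) = 88.45/EI
  δ_0 = 4997/EI
Flexibility coefficient — unit upward force at B: δ_{BB} = L³/(3EI) = 30.38/EI.
With EI = 84000 kN·m²: δ_0 = 0.059484 m and δ_{BB} = 0.000362 m/kN.
Compatibility — the beam at B must follow the support down by 0.01 m: δ_0 − R_B·δ_{BB} = 0.01, so R_B = (0.059484 − 0.01)/0.000362 = 136.8 kN.
Moment equilibrium about A: M_A = Σ(load moments about A) − R_B·L = 909 − 136.8×4.5 = 293.2 kN·m.

M_A = 293.2 kN·m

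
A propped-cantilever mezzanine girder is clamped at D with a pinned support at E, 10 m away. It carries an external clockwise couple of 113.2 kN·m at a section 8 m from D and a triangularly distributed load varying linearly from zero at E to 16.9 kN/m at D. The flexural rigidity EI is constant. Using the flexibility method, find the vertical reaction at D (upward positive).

Take the reaction at E as the redundant and release it; the primary structure is a cantilever fixed at D.
Primary-structure tip deflection at E by superposition:
  clockwise couple 113.2 at a = 8: M₀a(2L − a)/(2EI) = 5434/EI
  triangular load, peak 16.9 at the fixed end: w₀L⁴/(30EI) = 5633/EI
  δ_0 = 11067/EI
Tip deflection under a unit load at E: L³/(3EI) = 333.3/EI.
The prop prevents deflection at E: R_E = δ_0/δ_{EE} = 11067/333.3 = 33.2 kN.
Vertical equilibrium: R_D = ΣP − R_E = 84.5 − 33.2 = 51.3 kN.

R_D = 51.3 kN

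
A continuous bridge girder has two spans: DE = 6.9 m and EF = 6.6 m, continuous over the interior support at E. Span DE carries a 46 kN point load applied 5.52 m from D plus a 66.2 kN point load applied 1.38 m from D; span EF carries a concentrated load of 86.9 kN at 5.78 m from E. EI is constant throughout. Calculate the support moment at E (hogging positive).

M_E = 62.92 kN·m

Release continuity at E by inserting a hinge; the redundant is the internal moment M_E. The primary structure is two simply-supported spans DE and EF.
Rotations at E on the released spans (each span's end-slope, ×1/EI):
  span DE: point load 46 at a = 5.52: Pab(L + a)/(6LEI) = 105.1/EI
  span DE: point load 66.2 at a = 1.38: Pab(L + a)/(6LEI) = 100.9/EI
  span EF: point load 86.9 at a = 5.78: Pab(L + b)/(6LEI) = 77.17/EI
  relative rotation θ_0 = (206 + 77.17)/EI = 283.2/EI
A unit hogging moment at E produces rotation L₁/(3EI) + L₂/(3EI) = 4.5/EI.
Compatibility: M_E·(L₁+L₂)/(3EI) = θ_0, giving M_E = 62.92 kN·m (hogging).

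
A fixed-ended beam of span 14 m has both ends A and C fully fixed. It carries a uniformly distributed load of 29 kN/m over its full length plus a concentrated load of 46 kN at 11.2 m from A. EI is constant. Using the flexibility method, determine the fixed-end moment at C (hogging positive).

M_C = 556.1 kN·m

Release both end moments; the primary structure is a simply-supported span AC with redundants M_A and M_C.
On the primary (simply-supported) span, the end slopes from the loading are:
  at A: UDL 29: wL³/(24EI) = 3316/EI
  at C: UDL 29: wL³/(24EI) = 3316/EI
  at A: point load 46 at a = 11.2: Pab(L + b)/(6LEI) = 288.5/EI
  at C: point load 46 at a = 11.2: Pab(L + a)/(6LEI) = 432.8/EI
  θ_A0 = 3604/EI,  θ_C0 = 3748/EI
Flexibility coefficients: a unit moment at one end gives L/(3EI) there and L/(6EI) at the far end, so f₁₁ = f₂₂ = 4.667/EI and f₁₂ = f₂₁ = 2.333/EI.
Compatibility — zero rotation at each built-in end:
  4.667 M_A + 2.333 M_C = 3604
  2.333 M_A + 4.667 M_C = 3748
Solving the pair gives M_A = 494.3 kN·m and M_C = 556.1 kN·m (hogging).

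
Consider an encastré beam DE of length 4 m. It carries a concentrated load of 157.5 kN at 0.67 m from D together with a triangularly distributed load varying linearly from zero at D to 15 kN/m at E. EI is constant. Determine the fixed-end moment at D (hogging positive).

M_D = 81.13 kN·m

Release both end moments; the primary structure is a simply-supported span DE with redundants M_D and M_E.
Simple-span end rotations at D and E under the given loads:
  at D: point load 157.5 at a = 0.67: Pab(L + b)/(6LEI) = 107.3/EI
  at E: point load 157.5 at a = 0.67: Pab(L + a)/(6LEI) = 68.38/EI
  at D: triangular load, peak 15: 7w₀L³/(360EI) = 18.67/EI
  at E: triangular load, peak 15: w₀L³/(45EI) = 21.33/EI
  θ_D0 = 126/EI,  θ_E0 = 89.71/EI
Flexibility coefficients: a unit moment at one end gives L/(3EI) there and L/(6EI) at the far end, so f₁₁ = f₂₂ = 1.333/EI and f₁₂ = f₂₁ = 0.6667/EI.
Compatibility — zero rotation at each built-in end:
  1.333 M_D + 0.6667 M_E = 126
  0.6667 M_D + 1.333 M_E = 89.71
Solving the pair gives M_D = 81.13 kN·m and M_E = 26.71 kN·m (hogging).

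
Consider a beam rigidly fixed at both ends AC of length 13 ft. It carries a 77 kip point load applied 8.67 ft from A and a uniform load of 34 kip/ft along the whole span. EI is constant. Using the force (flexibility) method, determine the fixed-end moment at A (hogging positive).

Take the two fixed-end moments M_A, M_C as redundants; the released structure is the simple span AC.
End rotations of the released simple span under the applied load (×1/EI):
  at A: point load 77 at a = 8.67: Pab(L + b)/(6LEI) = 642.2/EI
  at C: point load 77 at a = 8.67: Pab(L + a)/(6LEI) = 803.1/EI
  at A: UDL 34: wL³/(24EI) = 3112/EI
  at C: UDL 34: wL³/(24EI) = 3112/EI
  θ_A0 = 3755/EI,  θ_C0 = 3916/EI
Flexibility coefficients: a unit moment at one end gives L/(3EI) there and L/(6EI) at the far end, so f₁₁ = f₂₂ = 4.333/EI and f₁₂ = f₂₁ = 2.167/EI.
Compatibility — zero rotation at each built-in end:
  4.333 M_A + 2.167 M_C = 3755
  2.167 M_A + 4.333 M_C = 3916
Solving the pair gives M_A = 552.9 kip·ft and M_C = 627.1 kip·ft (hogging).

M_A = 552.9 kip·ft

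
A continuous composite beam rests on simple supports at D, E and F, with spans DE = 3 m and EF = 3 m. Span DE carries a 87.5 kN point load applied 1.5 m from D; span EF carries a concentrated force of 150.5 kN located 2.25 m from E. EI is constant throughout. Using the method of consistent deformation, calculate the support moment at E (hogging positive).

Release continuity at E by inserting a hinge; the redundant is the internal moment M_E. The primary structure is two simply-supported spans DE and EF.
End slopes at the hinge E, treating each span as simply supported:
  span DE: point load 87.5 at a = 1.5: Pab(L + a)/(6LEI) = 49.22/EI
  span EF: point load 150.5 at a = 2.25: Pab(L + b)/(6LEI) = 52.91/EI
  relative rotation θ_0 = (49.22 + 52.91)/EI = 102.1/EI
A unit hogging moment at E produces rotation L₁/(3EI) + L₂/(3EI) = 2/EI.
Slope continuity at E: θ_0 = M_E·2/EI, so M_E = 102.1/2 = 51.06 kN·m (hogging).

M_E = 51.06 kN·m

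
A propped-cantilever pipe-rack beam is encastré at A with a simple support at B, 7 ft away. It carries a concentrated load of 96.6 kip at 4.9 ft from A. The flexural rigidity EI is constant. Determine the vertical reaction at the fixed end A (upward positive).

Release the roller at B. Primary structure: cantilever fixed at A.
Downward deflection at the released point B due to the loads:
  point load 96.6 at a = 4.9: Pa²(3L − a)/(6EI) = 6224/EI
Flexibility coefficient — unit upward force at B: δ_{BB} = L³/(3EI) = 114.3/EI.
Compatibility at B: δ_0 − R_B·δ_{BB} = 0, so R_B = 6224/114.3 = 54.43 kip.
Vertical equilibrium: R_A = ΣP − R_B = 96.6 − 54.43 = 42.17 kip.

R_A = 42.17 kip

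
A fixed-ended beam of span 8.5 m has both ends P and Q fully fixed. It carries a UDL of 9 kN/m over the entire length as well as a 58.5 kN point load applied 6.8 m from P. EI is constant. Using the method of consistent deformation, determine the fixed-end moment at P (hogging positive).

Release both end moments; the primary structure is a simply-supported span PQ with redundants M_P and M_Q.
Simple-span end rotations at P and Q under the given loads:
  at P: UDL 9: wL³/(24EI) = 230.3/EI
  at Q: UDL 9: wL³/(24EI) = 230.3/EI
  at P: point load 58.5 at a = 6.8: Pab(L + b)/(6LEI) = 135.3/EI
  at Q: point load 58.5 at a = 6.8: Pab(L + a)/(6LEI) = 202.9/EI
  θ_P0 = 365.5/EI,  θ_Q0 = 433.2/EI
Flexibility coefficients: a unit moment at one end gives L/(3EI) there and L/(6EI) at the far end, so f₁₁ = f₂₂ = 2.833/EI and f₁₂ = f₂₁ = 1.417/EI.
Compatibility — zero rotation at each built-in end:
  2.833 M_P + 1.417 M_Q = 365.5
  1.417 M_P + 2.833 M_Q = 433.2
Solving the pair gives M_P = 70.1 kN·m and M_Q = 117.8 kN·m (hogging).

M_P = 70.1 kN·m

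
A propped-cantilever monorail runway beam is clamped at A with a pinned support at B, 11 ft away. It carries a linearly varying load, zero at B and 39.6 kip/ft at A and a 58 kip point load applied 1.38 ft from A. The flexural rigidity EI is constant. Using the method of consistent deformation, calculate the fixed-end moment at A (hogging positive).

Choose R_B as the redundant. The primary structure is the cantilever fixed at A.
Deflection at B on the released cantilever, summing each load's contribution:
  triangular load, peak 39.6 at the fixed end: w₀L⁴/(30EI) = 19326/EI
  point load 58 at a = 1.38: Pa²(3L − a)/(6EI) = 582.1/EI
  δ_0 = 19908/EI
Flexibility coefficient — unit upward force at B: δ_{BB} = L³/(3EI) = 443.7/EI.
Compatibility at B: δ_0 − R_B·δ_{BB} = 0, so R_B = 19908/443.7 = 44.87 kip.
Moment equilibrium about A: M_A = Σ(load moments about A) − R_B·L = 878.6 − 44.87×11 = 385 kip·ft.

M_A = 385 kip·ft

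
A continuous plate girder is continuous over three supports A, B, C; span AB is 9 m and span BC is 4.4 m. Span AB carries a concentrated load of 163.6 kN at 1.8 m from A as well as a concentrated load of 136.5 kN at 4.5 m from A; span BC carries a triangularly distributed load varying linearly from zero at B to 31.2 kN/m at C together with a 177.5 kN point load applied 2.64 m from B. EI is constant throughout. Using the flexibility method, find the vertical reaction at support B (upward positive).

R_B = 297.8 kN

Release continuity at B by inserting a hinge; the redundant is the internal moment M_B. The primary structure is two simply-supported spans AB and BC.
Discontinuity in slope at B on the released structure — sum the simple-span end rotations:
  span AB: point load 163.6 at a = 1.8: Pab(L + a)/(6LEI) = 424.1/EI
  span AB: point load 136.5 at a = 4.5: Pab(L + a)/(6LEI) = 691/EI
  span BC: triangular load, peak 31.2: 7w₀L³/(360EI) = 51.68/EI
  span BC: point load 177.5 at a = 2.64: Pab(L + b)/(6LEI) = 192.4/EI
  relative rotation θ_0 = (1115 + 244.1)/EI = 1359/EI
A unit hogging moment at B produces rotation L₁/(3EI) + L₂/(3EI) = 4.467/EI.
Slope continuity at B: θ_0 = M_B·4.467/EI, so M_B = 1359/4.467 = 304.3 kN·m (hogging).
Span AB, ΣM about A with M_B applied at B: R_B^{AB}·9 = 908.7 + 304.3, so R_B^{AB} = 134.8 kN and R_A = 300.1 − 134.8 = 165.3 kN.
Span BC, ΣM about C: R_B^{BC}·4.4 = 413.1 + 304.3, so R_B^{BC} = 163 kN and R_C = 246.1 − 163 = 83.1 kN.
R_B = 134.8 + 163 = 297.8 kN.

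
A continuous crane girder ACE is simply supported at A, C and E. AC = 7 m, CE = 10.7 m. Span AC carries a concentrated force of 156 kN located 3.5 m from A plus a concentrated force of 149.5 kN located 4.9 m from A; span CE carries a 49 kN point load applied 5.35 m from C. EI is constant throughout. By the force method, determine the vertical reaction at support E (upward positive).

Insert a hinge at C; M_C is the redundant, and each span becomes simply supported.
Discontinuity in slope at C on the released structure — sum the simple-span end rotations:
  span AC: point load 156 at a = 3.5: Pab(L + a)/(6LEI) = 477.8/EI
  span AC: point load 149.5 at a = 4.9: Pab(L + a)/(6LEI) = 435.9/EI
  span CE: point load 49 at a = 5.35: Pab(L + b)/(6LEI) = 350.6/EI
  relative rotation θ_0 = (913.6 + 350.6)/EI = 1264/EI
A unit hogging moment at C produces rotation L₁/(3EI) + L₂/(3EI) = 5.9/EI.
Compatibility: M_C·(L₁+L₂)/(3EI) = θ_0, giving M_C = 214.3 kN·m (hogging).
Span CE, ΣM about E: R_C^{CE}·10.7 = 262.1 + 214.3, so R_C^{CE} = 44.53 kN and R_E = 49 − 44.53 = 4.474 kN.

R_E = 4.474 kN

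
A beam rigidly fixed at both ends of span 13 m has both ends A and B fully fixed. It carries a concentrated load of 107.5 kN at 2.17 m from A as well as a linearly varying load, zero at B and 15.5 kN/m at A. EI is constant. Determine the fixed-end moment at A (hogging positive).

M_A = 292.9 kN·m

Release both end moments; the primary structure is a simply-supported span AB with redundants M_A and M_B.
End rotations of the released simple span under the applied load (×1/EI):
  at A: point load 107.5 at a = 2.17: Pab(L + b)/(6LEI) = 771.8/EI
  at B: point load 107.5 at a = 2.17: Pab(L + a)/(6LEI) = 491.3/EI
  at A: triangular load, peak 15.5: w₀L³/(45EI) = 756.7/EI
  at B: triangular load, peak 15.5: 7w₀L³/(360EI) = 662.2/EI
  θ_A0 = 1529/EI,  θ_B0 = 1153/EI
Flexibility coefficients: a unit moment at one end gives L/(3EI) there and L/(6EI) at the far end, so f₁₁ = f₂₂ = 4.333/EI and f₁₂ = f₂₁ = 2.167/EI.
Compatibility — zero rotation at each built-in end:
  4.333 M_A + 2.167 M_B = 1529
  2.167 M_A + 4.333 M_B = 1153
Solving the pair gives M_A = 292.9 kN·m and M_B = 119.8 kN·m (hogging).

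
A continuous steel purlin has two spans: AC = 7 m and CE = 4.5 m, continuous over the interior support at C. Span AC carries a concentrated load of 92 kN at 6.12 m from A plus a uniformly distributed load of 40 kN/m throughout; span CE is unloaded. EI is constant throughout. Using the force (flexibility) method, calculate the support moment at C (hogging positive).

Insert a hinge at C; M_C is the redundant, and each span becomes simply supported.
End slopes at the hinge C, treating each span as simply supported:
  span AC: point load 92 at a = 6.12: Pab(L + a)/(6LEI) = 154.8/EI
  span AC: UDL 40: wL³/(24EI) = 571.7/EI
  relative rotation θ_0 = (726.4 + 0)/EI = 726.4/EI
A unit hogging moment at C produces rotation L₁/(3EI) + L₂/(3EI) = 3.833/EI.
Compatibility: M_C·(L₁+L₂)/(3EI) = θ_0, giving M_C = 189.5 kN·m (hogging).

M_C = 189.5 kN·m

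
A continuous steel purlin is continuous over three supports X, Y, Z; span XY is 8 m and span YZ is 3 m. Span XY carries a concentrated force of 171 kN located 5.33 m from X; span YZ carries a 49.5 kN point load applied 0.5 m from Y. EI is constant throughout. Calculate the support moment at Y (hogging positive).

M_Y = 189.5 kN·m

Release continuity at Y by inserting a hinge; the redundant is the internal moment M_Y. The primary structure is two simply-supported spans XY and YZ.
Discontinuity in slope at Y on the released structure — sum the simple-span end rotations:
  span XY: point load 171 at a = 5.33: Pab(L + a)/(6LEI) = 675.8/EI
  span YZ: point load 49.5 at a = 0.5: Pab(L + b)/(6LEI) = 18.91/EI
  relative rotation θ_0 = (675.8 + 18.91)/EI = 694.7/EI
A unit hogging moment at Y produces rotation L₁/(3EI) + L₂/(3EI) = 3.667/EI.
Slope continuity at Y: θ_0 = M_Y·3.667/EI, so M_Y = 694.7/3.667 = 189.5 kN·m (hogging).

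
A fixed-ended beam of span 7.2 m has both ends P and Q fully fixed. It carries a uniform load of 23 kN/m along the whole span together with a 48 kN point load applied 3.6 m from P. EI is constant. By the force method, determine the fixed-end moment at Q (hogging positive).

M_Q = 142.6 kN·m

Take the two fixed-end moments M_P, M_Q as redundants; the released structure is the simple span PQ.
Simple-span end rotations at P and Q under the given loads:
  at P: UDL 23: wL³/(24EI) = 357.7/EI
  at Q: UDL 23: wL³/(24EI) = 357.7/EI
  at P: point load 48 at a = 3.6: Pab(L + b)/(6LEI) = 155.5/EI
  at Q: point load 48 at a = 3.6: Pab(L + a)/(6LEI) = 155.5/EI
  θ_P0 = 513.2/EI,  θ_Q0 = 513.2/EI
Flexibility coefficients: a unit moment at one end gives L/(3EI) there and L/(6EI) at the far end, so f₁₁ = f₂₂ = 2.4/EI and f₁₂ = f₂₁ = 1.2/EI.
Compatibility — zero rotation at each built-in end:
  2.4 M_P + 1.2 M_Q = 513.2
  1.2 M_P + 2.4 M_Q = 513.2
Solving the pair gives M_P = 142.6 kN·m and M_Q = 142.6 kN·m (hogging).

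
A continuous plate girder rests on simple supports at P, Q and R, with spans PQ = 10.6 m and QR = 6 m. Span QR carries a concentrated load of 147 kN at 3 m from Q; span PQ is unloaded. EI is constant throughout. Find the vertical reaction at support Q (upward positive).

R_Q = 89.1 kN

Release continuity at Q by inserting a hinge; the redundant is the internal moment M_Q. The primary structure is two simply-supported spans PQ and QR.
Discontinuity in slope at Q on the released structure — sum the simple-span end rotations:
  span QR: point load 147 at a = 3: Pab(L + b)/(6LEI) = 330.8/EI
  relative rotation θ_0 = (0 + 330.8)/EI = 330.8/EI
A unit hogging moment at Q produces rotation L₁/(3EI) + L₂/(3EI) = 5.533/EI.
Slope continuity at Q: θ_0 = M_Q·5.533/EI, so M_Q = 330.8/5.533 = 59.77 kN·m (hogging).
Span PQ, ΣM about P with M_Q applied at Q: R_Q^{PQ}·10.6 = 0 + 59.77, so R_Q^{PQ} = 5.639 kN and R_P = 0 − 5.639 = -5.639 kN.
Span QR, ΣM about R: R_Q^{QR}·6 = 441 + 59.77, so R_Q^{QR} = 83.46 kN and R_R = 147 − 83.46 = 63.54 kN.
R_Q = 5.639 + 83.46 = 89.1 kN.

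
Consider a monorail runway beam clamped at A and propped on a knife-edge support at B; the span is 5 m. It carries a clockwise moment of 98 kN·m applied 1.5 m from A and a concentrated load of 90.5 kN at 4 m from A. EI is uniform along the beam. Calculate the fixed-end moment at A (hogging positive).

M_A = 66.47 kN·m

Choose R_B as the redundant. The primary structure is the cantilever fixed at A.
Free-end deflection of the primary structure under the applied loading (downward +):
  clockwise couple 98 at a = 1.5: M₀a(2L − a)/(2EI) = 624.8/EI
  point load 90.5 at a = 4: Pa²(3L − a)/(6EI) = 2655/EI
  δ_0 = 3279/EI
Tip deflection under a unit load at B: L³/(3EI) = 41.67/EI.
The prop prevents deflection at B: R_B = δ_0/δ_{BB} = 3279/41.67 = 78.71 kN.
Moment equilibrium about A: M_A = Σ(load moments about A) − R_B·L = 460 − 78.71×5 = 66.47 kN·m.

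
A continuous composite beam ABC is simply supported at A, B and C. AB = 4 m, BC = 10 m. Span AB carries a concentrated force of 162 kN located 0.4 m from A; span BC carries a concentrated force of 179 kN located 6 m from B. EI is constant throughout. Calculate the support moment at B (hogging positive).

M_B = 224 kN·m

Release continuity at B by inserting a hinge; the redundant is the internal moment M_B. The primary structure is two simply-supported spans AB and BC.
End slopes at the hinge B, treating each span as simply supported:
  span AB: point load 162 at a = 0.4: Pab(L + a)/(6LEI) = 42.77/EI
  span BC: point load 179 at a = 6: Pab(L + b)/(6LEI) = 1002/EI
  relative rotation θ_0 = (42.77 + 1002)/EI = 1045/EI
A unit hogging moment at B produces rotation L₁/(3EI) + L₂/(3EI) = 4.667/EI.
Compatibility: M_B·(L₁+L₂)/(3EI) = θ_0, giving M_B = 224 kN·m (hogging).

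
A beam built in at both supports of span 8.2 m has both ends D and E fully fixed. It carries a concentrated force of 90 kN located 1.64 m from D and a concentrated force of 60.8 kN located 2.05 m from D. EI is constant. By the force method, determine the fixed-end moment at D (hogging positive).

M_D = 164.6 kN·m

Release both end moments; the primary structure is a simply-supported span DE with redundants M_D and M_E.
End rotations of the released simple span under the applied load (×1/EI):
  at D: point load 90 at a = 1.64: Pab(L + b)/(6LEI) = 290.5/EI
  at E: point load 90 at a = 1.64: Pab(L + a)/(6LEI) = 193.7/EI
  at D: point load 60.8 at a = 2.05: Pab(L + b)/(6LEI) = 223.6/EI
  at E: point load 60.8 at a = 2.05: Pab(L + a)/(6LEI) = 159.7/EI
  θ_D0 = 514/EI,  θ_E0 = 353.3/EI
Flexibility coefficients: a unit moment at one end gives L/(3EI) there and L/(6EI) at the far end, so f₁₁ = f₂₂ = 2.733/EI and f₁₂ = f₂₁ = 1.367/EI.
Compatibility — zero rotation at each built-in end:
  2.733 M_D + 1.367 M_E = 514
  1.367 M_D + 2.733 M_E = 353.3
Solving the pair gives M_D = 164.6 kN·m and M_E = 46.99 kN·m (hogging).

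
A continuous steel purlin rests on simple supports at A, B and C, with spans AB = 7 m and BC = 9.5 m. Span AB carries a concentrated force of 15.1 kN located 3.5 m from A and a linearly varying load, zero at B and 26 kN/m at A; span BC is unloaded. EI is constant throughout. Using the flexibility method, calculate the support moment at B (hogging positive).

M_B = 39.94 kN·m

Take M_B as the redundant. Released structure: two simple spans AB and BC with a hinge at B.
Rotations at B on the released spans (each span's end-slope, ×1/EI):
  span AB: point load 15.1 at a = 3.5: Pab(L + a)/(6LEI) = 46.24/EI
  span AB: triangular load, peak 26: 7w₀L³/(360EI) = 173.4/EI
  relative rotation θ_0 = (219.6 + 0)/EI = 219.6/EI
A unit hogging moment at B produces rotation L₁/(3EI) + L₂/(3EI) = 5.5/EI.
Slope continuity at B: θ_0 = M_B·5.5/EI, so M_B = 219.6/5.5 = 39.94 kN·m (hogging).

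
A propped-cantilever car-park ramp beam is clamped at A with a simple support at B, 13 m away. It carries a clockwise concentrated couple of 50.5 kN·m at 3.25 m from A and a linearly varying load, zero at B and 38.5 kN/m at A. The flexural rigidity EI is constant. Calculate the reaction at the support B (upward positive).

Release the roller at B. Primary structure: cantilever fixed at A.
Free-end deflection of the primary structure under the applied loading (downward +):
  clockwise couple 50.5 at a = 3.25: M₀a(2L − a)/(2EI) = 1867/EI
  triangular load, peak 38.5 at the fixed end: w₀L⁴/(30EI) = 36653/EI
  δ_0 = 38520/EI
Flexibility coefficient — unit upward force at B: δ_{BB} = L³/(3EI) = 732.3/EI.
Compatibility at B: δ_0 − R_B·δ_{BB} = 0, so R_B = 38520/732.3 = 52.6 kN.

R_B = 52.6 kN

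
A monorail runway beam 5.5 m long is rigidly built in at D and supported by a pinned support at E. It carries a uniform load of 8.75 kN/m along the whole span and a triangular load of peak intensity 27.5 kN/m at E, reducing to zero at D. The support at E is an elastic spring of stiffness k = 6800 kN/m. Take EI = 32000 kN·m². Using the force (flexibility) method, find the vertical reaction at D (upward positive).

Choose R_E as the redundant. The primary structure is the cantilever fixed at D.
Downward deflection at the released point E due to the loads:
  UDL 8.75: wL⁴/(8EI) = 1001/EI
  triangular load, peak 27.5 at the free end: 11w₀L⁴/(120EI) = 2307/EI
  δ_0 = 3308/EI
Flexibility coefficient — unit upward force at E: δ_{EE} = L³/(3EI) = 55.46/EI.
With EI = 32000 kN·m²: δ_0 = 0.10336 m and δ_{EE} = 0.001733 m/kN.
Compatibility — the spring shortens by R_E/k under the reaction it provides: δ_0 − R_E·δ_{EE} = R_E/k. With 1/k = 0.000147 m/kN, R_E = δ_0 / (δ_{EE} + 1/k) = 0.10336 / (0.001733 + 0.000147) = 54.98 kN.
Vertical equilibrium: R_D = ΣP − R_E = 123.8 − 54.98 = 68.77 kN.

R_D = 68.77 kN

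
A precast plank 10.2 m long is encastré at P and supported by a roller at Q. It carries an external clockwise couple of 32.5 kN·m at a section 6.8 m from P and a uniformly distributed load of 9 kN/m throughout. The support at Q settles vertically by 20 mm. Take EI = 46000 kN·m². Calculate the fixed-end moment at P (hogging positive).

Remove the prop at Q; the released (primary) structure is a cantilever built in at P.
Free-end deflection of the primary structure under the applied loading (downward +):
  clockwise couple 32.5 at a = 6.8: M₀a(2L − a)/(2EI) = 1503/EI
  UDL 9: wL⁴/(8EI) = 12177/EI
  δ_0 = 13680/EI
Flexibility coefficient — unit upward force at Q: δ_{QQ} = L³/(3EI) = 353.7/EI.
With EI = 46000 kN·m²: δ_0 = 0.29739 m and δ_{QQ} = 0.00769 m/kN.
Compatibility — the beam at Q must follow the support down by 0.02 m: δ_0 − R_Q·δ_{QQ} = 0.02, so R_Q = (0.29739 − 0.02)/0.00769 = 36.07 kN.
Moment equilibrium about P: M_P = Σ(load moments about P) − R_Q·L = 500.7 − 36.07×10.2 = 132.7 kN·m.

M_P = 132.7 kN·m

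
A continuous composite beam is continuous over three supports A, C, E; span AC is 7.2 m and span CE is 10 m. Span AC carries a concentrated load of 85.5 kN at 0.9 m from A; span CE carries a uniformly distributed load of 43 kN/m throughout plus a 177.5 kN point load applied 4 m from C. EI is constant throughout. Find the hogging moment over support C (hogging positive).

Take M_C as the redundant. Released structure: two simple spans AC and CE with a hinge at C.
Discontinuity in slope at C on the released structure — sum the simple-span end rotations:
  span AC: point load 85.5 at a = 0.9: Pab(L + a)/(6LEI) = 90.9/EI
  span CE: UDL 43: wL³/(24EI) = 1792/EI
  span CE: point load 177.5 at a = 4: Pab(L + b)/(6LEI) = 1136/EI
  relative rotation θ_0 = (90.9 + 2928)/EI = 3019/EI
A unit hogging moment at C produces rotation L₁/(3EI) + L₂/(3EI) = 5.733/EI.
Slope continuity at C: θ_0 = M_C·5.733/EI, so M_C = 3019/5.733 = 526.5 kN·m (hogging).

M_C = 526.5 kN·m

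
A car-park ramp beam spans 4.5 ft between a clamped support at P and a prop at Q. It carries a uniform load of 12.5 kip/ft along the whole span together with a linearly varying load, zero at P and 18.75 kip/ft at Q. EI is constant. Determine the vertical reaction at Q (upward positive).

Remove the prop at Q; the released (primary) structure is a cantilever built in at P.
Deflection at Q on the released cantilever, summing each load's contribution:
  UDL 12.5: wL⁴/(8EI) = 640.7/EI
  triangular load, peak 18.75 at the free end: 11w₀L⁴/(120EI) = 704.8/EI
  δ_0 = 1346/EI
Flexibility coefficient — unit upward force at Q: δ_{QQ} = L³/(3EI) = 30.38/EI.
Compatibility at Q: δ_0 − R_Q·δ_{QQ} = 0, so R_Q = 1346/30.38 = 44.3 kip.

R_Q = 44.3 kip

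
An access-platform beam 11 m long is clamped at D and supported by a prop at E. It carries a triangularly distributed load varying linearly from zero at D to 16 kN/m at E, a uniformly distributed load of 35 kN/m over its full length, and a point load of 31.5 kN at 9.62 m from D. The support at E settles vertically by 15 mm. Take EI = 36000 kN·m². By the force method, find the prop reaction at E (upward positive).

Choose R_E as the redundant. The primary structure is the cantilever fixed at D.
Downward deflection at the released point E due to the loads:
  triangular load, peak 16 at the free end: 11w₀L⁴/(120EI) = 21473/EI
  UDL 35: wL⁴/(8EI) = 64054/EI
  point load 31.5 at a = 9.62: Pa²(3L − a)/(6EI) = 11359/EI
  δ_0 = 96887/EI
Flexibility coefficient — unit upward force at E: δ_{EE} = L³/(3EI) = 443.7/EI.
With EI = 36000 kN·m²: δ_0 = 2.6913 m and δ_{EE} = 0.012324 m/kN.
Compatibility — the beam at E must follow the support down by 0.015 m: δ_0 − R_E·δ_{EE} = 0.015, so R_E = (2.6913 − 0.015)/0.012324 = 217.2 kN.

R_E = 217.2 kN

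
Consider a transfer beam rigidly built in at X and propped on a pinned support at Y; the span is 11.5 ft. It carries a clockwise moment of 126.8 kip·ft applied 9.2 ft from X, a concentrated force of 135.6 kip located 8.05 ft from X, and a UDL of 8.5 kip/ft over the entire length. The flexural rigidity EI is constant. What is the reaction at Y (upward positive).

R_Y = 128.9 kip

Choose R_Y as the redundant. The primary structure is the cantilever fixed at X.
Deflection at Y on the released cantilever, summing each load's contribution:
  clockwise couple 126.8 at a = 9.2: M₀a(2L − a)/(2EI) = 8049/EI
  point load 135.6 at a = 8.05: Pa²(3L − a)/(6EI) = 38737/EI
  UDL 8.5: wL⁴/(8EI) = 18583/EI
  δ_0 = 65369/EI
Flexibility coefficient — unit upward force at Y: δ_{YY} = L³/(3EI) = 507/EI.
Compatibility at Y: δ_0 − R_Y·δ_{YY} = 0, so R_Y = 65369/507 = 128.9 kip.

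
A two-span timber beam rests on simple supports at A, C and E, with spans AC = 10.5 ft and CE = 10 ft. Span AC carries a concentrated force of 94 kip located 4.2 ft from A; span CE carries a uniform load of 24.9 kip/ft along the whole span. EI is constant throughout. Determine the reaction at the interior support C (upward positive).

R_C = 208.3 kip

Take M_C as the redundant. Released structure: two simple spans AC and CE with a hinge at C.
Discontinuity in slope at C on the released structure — sum the simple-span end rotations:
  span AC: point load 94 at a = 4.2: Pab(L + a)/(6LEI) = 580.4/EI
  span CE: UDL 24.9: wL³/(24EI) = 1038/EI
  relative rotation θ_0 = (580.4 + 1038)/EI = 1618/EI
A unit hogging moment at C produces rotation L₁/(3EI) + L₂/(3EI) = 6.833/EI.
Slope continuity at C: θ_0 = M_C·6.833/EI, so M_C = 1618/6.833 = 236.8 kip·ft (hogging).
Span AC, ΣM about A with M_C applied at C: R_C^{AC}·10.5 = 394.8 + 236.8, so R_C^{AC} = 60.15 kip and R_A = 94 − 60.15 = 33.85 kip.
Span CE, ΣM about E: R_C^{CE}·10 = 1245 + 236.8, so R_C^{CE} = 148.2 kip and R_E = 249 − 148.2 = 100.8 kip.
R_C = 60.15 + 148.2 = 208.3 kip.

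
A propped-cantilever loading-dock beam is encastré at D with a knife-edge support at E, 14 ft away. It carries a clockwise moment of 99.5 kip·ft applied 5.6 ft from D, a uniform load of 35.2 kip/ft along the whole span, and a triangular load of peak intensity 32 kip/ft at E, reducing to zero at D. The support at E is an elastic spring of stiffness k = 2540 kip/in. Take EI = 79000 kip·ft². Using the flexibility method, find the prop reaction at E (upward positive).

R_E = 313.9 kip

Take the reaction at E as the redundant and release it; the primary structure is a cantilever fixed at D.
Deflection at E on the released cantilever, summing each load's contribution:
  clockwise couple 99.5 at a = 5.6: M₀a(2L − a)/(2EI) = 6241/EI
  UDL 35.2: wL⁴/(8EI) = 169030/EI
  triangular load, peak 32 at the free end: 11w₀L⁴/(120EI) = 112687/EI
  δ_0 = 287958/EI
Flexibility coefficient — unit upward force at E: δ_{EE} = L³/(3EI) = 914.7/EI.
With EI = 79000 kip·ft²: δ_0 = 3.645 ft and δ_{EE} = 0.011578 ft/kip.
Compatibility — the spring shortens by R_E/k under the reaction it provides: δ_0 − R_E·δ_{EE} = R_E/k. With 1/k = 1/(2540×12) ft/kip = 0.000033 ft/kip, R_E = δ_0 / (δ_{EE} + 1/k) = 3.645 / (0.011578 + 0.000033) = 313.9 kip.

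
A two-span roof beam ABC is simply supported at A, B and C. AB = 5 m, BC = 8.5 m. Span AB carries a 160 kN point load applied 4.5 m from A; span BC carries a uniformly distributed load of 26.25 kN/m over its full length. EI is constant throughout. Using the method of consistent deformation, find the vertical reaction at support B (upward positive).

R_B = 311 kN

Take M_B as the redundant. Released structure: two simple spans AB and BC with a hinge at B.
End slopes at the hinge B, treating each span as simply supported:
  span AB: point load 160 at a = 4.5: Pab(L + a)/(6LEI) = 114/EI
  span BC: UDL 26.25: wL³/(24EI) = 671.7/EI
  relative rotation θ_0 = (114 + 671.7)/EI = 785.7/EI
A unit hogging moment at B produces rotation L₁/(3EI) + L₂/(3EI) = 4.5/EI.
Compatibility: M_B·(L₁+L₂)/(3EI) = θ_0, giving M_B = 174.6 kN·m (hogging).
Span AB, ΣM about A with M_B applied at B: R_B^{AB}·5 = 720 + 174.6, so R_B^{AB} = 178.9 kN and R_A = 160 − 178.9 = -18.92 kN.
Span BC, ΣM about C: R_B^{BC}·8.5 = 948.3 + 174.6, so R_B^{BC} = 132.1 kN and R_C = 223.1 − 132.1 = 91.02 kN.
R_B = 178.9 + 132.1 = 311 kN.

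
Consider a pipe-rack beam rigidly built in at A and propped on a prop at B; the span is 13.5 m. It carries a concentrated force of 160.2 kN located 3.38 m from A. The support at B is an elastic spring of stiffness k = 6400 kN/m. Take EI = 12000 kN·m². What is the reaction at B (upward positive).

Choose R_B as the redundant. The primary structure is the cantilever fixed at A.
Free-end deflection of the primary structure under the applied loading (downward +):
  point load 160.2 at a = 3.38: Pa²(3L − a)/(6EI) = 11323/EI
Flexibility coefficient — unit upward force at B: δ_{BB} = L³/(3EI) = 820.1/EI.
With EI = 12000 kN·m²: δ_0 = 0.94356 m and δ_{BB} = 0.068344 m/kN.
Compatibility — the spring shortens by R_B/k under the reaction it provides: δ_0 − R_B·δ_{BB} = R_B/k. With 1/k = 0.000156 m/kN, R_B = δ_0 / (δ_{BB} + 1/k) = 0.94356 / (0.068344 + 0.000156) = 13.77 kN.

R_B = 13.77 kN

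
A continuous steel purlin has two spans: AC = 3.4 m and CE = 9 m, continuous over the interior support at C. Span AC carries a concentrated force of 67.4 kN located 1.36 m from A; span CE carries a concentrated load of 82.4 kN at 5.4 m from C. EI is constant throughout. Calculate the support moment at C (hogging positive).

M_C = 101 kN·m

Release continuity at C by inserting a hinge; the redundant is the internal moment M_C. The primary structure is two simply-supported spans AC and CE.
Discontinuity in slope at C on the released structure — sum the simple-span end rotations:
  span AC: point load 67.4 at a = 1.36: Pab(L + a)/(6LEI) = 43.63/EI
  span CE: point load 82.4 at a = 5.4: Pab(L + b)/(6LEI) = 373.8/EI
  relative rotation θ_0 = (43.63 + 373.8)/EI = 417.4/EI
A unit hogging moment at C produces rotation L₁/(3EI) + L₂/(3EI) = 4.133/EI.
Slope continuity at C: θ_0 = M_C·4.133/EI, so M_C = 417.4/4.133 = 101 kN·m (hogging).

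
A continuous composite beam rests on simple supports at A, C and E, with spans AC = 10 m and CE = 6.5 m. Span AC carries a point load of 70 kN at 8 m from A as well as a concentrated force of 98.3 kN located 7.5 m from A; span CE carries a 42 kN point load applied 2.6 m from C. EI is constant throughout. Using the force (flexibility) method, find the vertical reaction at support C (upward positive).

R_C = 200.5 kN

Take M_C as the redundant. Released structure: two simple spans AC and CE with a hinge at C.
Rotations at C on the released spans (each span's end-slope, ×1/EI):
  span AC: point load 70 at a = 8: Pab(L + a)/(6LEI) = 336/EI
  span AC: point load 98.3 at a = 7.5: Pab(L + a)/(6LEI) = 537.6/EI
  span CE: point load 42 at a = 2.6: Pab(L + b)/(6LEI) = 113.6/EI
  relative rotation θ_0 = (873.6 + 113.6)/EI = 987.1/EI
A unit hogging moment at C produces rotation L₁/(3EI) + L₂/(3EI) = 5.5/EI.
Slope continuity at C: θ_0 = M_C·5.5/EI, so M_C = 987.1/5.5 = 179.5 kN·m (hogging).
Span AC, ΣM about A with M_C applied at C: R_C^{AC}·10 = 1297 + 179.5, so R_C^{AC} = 147.7 kN and R_A = 168.3 − 147.7 = 20.63 kN.
Span CE, ΣM about E: R_C^{CE}·6.5 = 163.8 + 179.5, so R_C^{CE} = 52.81 kN and R_E = 42 − 52.81 = -10.81 kN.
R_C = 147.7 + 52.81 = 200.5 kN.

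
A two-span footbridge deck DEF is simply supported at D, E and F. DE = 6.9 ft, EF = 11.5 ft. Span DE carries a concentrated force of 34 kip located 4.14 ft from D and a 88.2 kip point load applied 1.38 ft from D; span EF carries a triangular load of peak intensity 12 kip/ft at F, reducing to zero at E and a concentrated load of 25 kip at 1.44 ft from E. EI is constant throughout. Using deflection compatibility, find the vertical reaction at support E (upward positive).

Take M_E as the redundant. Released structure: two simple spans DE and EF with a hinge at E.
Rotations at E on the released spans (each span's end-slope, ×1/EI):
  span DE: point load 34 at a = 4.14: Pab(L + a)/(6LEI) = 103.6/EI
  span DE: point load 88.2 at a = 1.38: Pab(L + a)/(6LEI) = 134.4/EI
  span EF: triangular load, peak 12: 7w₀L³/(360EI) = 354.9/EI
  span EF: point load 25 at a = 1.44: Pab(L + b)/(6LEI) = 113.2/EI
  relative rotation θ_0 = (238 + 468)/EI = 706/EI
A unit hogging moment at E produces rotation L₁/(3EI) + L₂/(3EI) = 6.133/EI.
Slope continuity at E: θ_0 = M_E·6.133/EI, so M_E = 706/6.133 = 115.1 kip·ft (hogging).
Span DE, ΣM about D with M_E applied at E: R_E^{DE}·6.9 = 262.5 + 115.1, so R_E^{DE} = 54.72 kip and R_D = 122.2 − 54.72 = 67.48 kip.
Span EF, ΣM about F: R_E^{EF}·11.5 = 516 + 115.1, so R_E^{EF} = 54.88 kip and R_F = 94 − 54.88 = 39.12 kip.
R_E = 54.72 + 54.88 = 109.6 kip.

R_E = 109.6 kip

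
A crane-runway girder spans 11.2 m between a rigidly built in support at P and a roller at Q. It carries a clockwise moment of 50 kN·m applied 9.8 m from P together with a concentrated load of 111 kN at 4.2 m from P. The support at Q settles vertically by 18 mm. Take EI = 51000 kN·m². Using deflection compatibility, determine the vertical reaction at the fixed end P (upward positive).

R_P = 85.88 kN

Choose R_Q as the redundant. The primary structure is the cantilever fixed at P.
Downward deflection at the released point Q due to the loads:
  clockwise couple 50 at a = 9.8: M₀a(2L − a)/(2EI) = 3087/EI
  point load 111 at a = 4.2: Pa²(3L − a)/(6EI) = 9594/EI
  δ_0 = 12681/EI
Tip deflection under a unit load at Q: L³/(3EI) = 468.3/EI.
With EI = 51000 kN·m²: δ_0 = 0.24865 m and δ_{QQ} = 0.009183 m/kN.
Compatibility — the beam at Q must follow the support down by 0.018 m: δ_0 − R_Q·δ_{QQ} = 0.018, so R_Q = (0.24865 − 0.018)/0.009183 = 25.12 kN.
Vertical equilibrium: R_P = ΣP − R_Q = 111 − 25.12 = 85.88 kN.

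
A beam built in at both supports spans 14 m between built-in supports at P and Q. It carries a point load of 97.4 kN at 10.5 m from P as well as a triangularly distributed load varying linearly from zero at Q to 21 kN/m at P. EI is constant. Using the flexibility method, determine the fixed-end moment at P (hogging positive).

Take the two fixed-end moments M_P, M_Q as redundants; the released structure is the simple span PQ.
Simple-span end rotations at P and Q under the given loads:
  at P: point load 97.4 at a = 10.5: Pab(L + b)/(6LEI) = 745.7/EI
  at Q: point load 97.4 at a = 10.5: Pab(L + a)/(6LEI) = 1044/EI
  at P: triangular load, peak 21: w₀L³/(45EI) = 1281/EI
  at Q: triangular load, peak 21: 7w₀L³/(360EI) = 1120/EI
  θ_P0 = 2026/EI,  θ_Q0 = 2164/EI
Flexibility coefficients: a unit moment at one end gives L/(3EI) there and L/(6EI) at the far end, so f₁₁ = f₂₂ = 4.667/EI and f₁₂ = f₂₁ = 2.333/EI.
Compatibility — zero rotation at each built-in end:
  4.667 M_P + 2.333 M_Q = 2026
  2.333 M_P + 4.667 M_Q = 2164
Solving the pair gives M_P = 269.7 kN·m and M_Q = 329 kN·m (hogging).

M_P = 269.7 kN·m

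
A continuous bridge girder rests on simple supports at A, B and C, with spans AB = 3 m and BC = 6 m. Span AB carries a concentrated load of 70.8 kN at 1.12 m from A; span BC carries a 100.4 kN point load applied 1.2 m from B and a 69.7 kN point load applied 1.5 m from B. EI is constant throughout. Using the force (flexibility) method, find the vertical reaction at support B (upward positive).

R_B = 216.5 kN

Insert a hinge at B; M_B is the redundant, and each span becomes simply supported.
Discontinuity in slope at B on the released structure — sum the simple-span end rotations:
  span AB: point load 70.8 at a = 1.12: Pab(L + a)/(6LEI) = 34.12/EI
  span BC: point load 100.4 at a = 1.2: Pab(L + b)/(6LEI) = 173.5/EI
  span BC: point load 69.7 at a = 1.5: Pab(L + b)/(6LEI) = 137.2/EI
  relative rotation θ_0 = (34.12 + 310.7)/EI = 344.8/EI
A unit hogging moment at B produces rotation L₁/(3EI) + L₂/(3EI) = 3/EI.
Slope continuity at B: θ_0 = M_B·3/EI, so M_B = 344.8/3 = 114.9 kN·m (hogging).
Span AB, ΣM about A with M_B applied at B: R_B^{AB}·3 = 79.3 + 114.9, so R_B^{AB} = 64.75 kN and R_A = 70.8 − 64.75 = 6.053 kN.
Span BC, ΣM about C: R_B^{BC}·6 = 795.6 + 114.9, so R_B^{BC} = 151.8 kN and R_C = 170.1 − 151.8 = 18.35 kN.
R_B = 64.75 + 151.8 = 216.5 kN.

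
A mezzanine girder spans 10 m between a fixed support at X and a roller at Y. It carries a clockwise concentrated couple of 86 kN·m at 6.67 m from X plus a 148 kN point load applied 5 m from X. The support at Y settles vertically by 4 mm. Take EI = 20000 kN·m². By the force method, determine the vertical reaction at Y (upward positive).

Release the roller at Y. Primary structure: cantilever fixed at X.
Primary-structure tip deflection at Y by superposition:
  clockwise couple 86 at a = 6.67: M₀a(2L − a)/(2EI) = 3823/EI
  point load 148 at a = 5: Pa²(3L − a)/(6EI) = 15417/EI
  δ_0 = 19240/EI
Flexibility coefficient — unit upward force at Y: δ_{YY} = L³/(3EI) = 333.3/EI.
With EI = 20000 kN·m²: δ_0 = 0.96199 m and δ_{YY} = 0.016667 m/kN.
Compatibility — the beam at Y must follow the support down by 0.004 m: δ_0 − R_Y·δ_{YY} = 0.004, so R_Y = (0.96199 − 0.004)/0.016667 = 57.48 kN.

R_Y = 57.48 kN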